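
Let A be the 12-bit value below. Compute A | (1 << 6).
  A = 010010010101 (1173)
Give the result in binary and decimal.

Mask = 1 << 6 = 000001000000
Bit 6 of A is 0, so OR-ing with the mask flips it to 1.
  010010010101
| 000001000000
--------------
  010011010101

Answer: 010011010101 (1237)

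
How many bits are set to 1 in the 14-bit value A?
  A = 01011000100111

01011000100111
1-bits at positions (from bit 0 = LSB): 0, 1, 2, 5, 9, 10, 12
Count = 7

Answer: 7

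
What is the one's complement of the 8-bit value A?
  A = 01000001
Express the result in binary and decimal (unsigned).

Flip each bit (0->1, 1->0):
  01000001
  10111110

Answer: 10111110 (190)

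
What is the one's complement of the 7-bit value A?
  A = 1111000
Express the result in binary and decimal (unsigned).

Flip each bit (0->1, 1->0):
  1111000
  0000111

Answer: 0000111 (7)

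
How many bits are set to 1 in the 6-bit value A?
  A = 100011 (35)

100011
1-bits at positions (from bit 0 = LSB): 0, 1, 5
Count = 3

Answer: 3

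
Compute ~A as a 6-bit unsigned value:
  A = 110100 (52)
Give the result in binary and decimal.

Flip each bit (0->1, 1->0):
  110100
  001011

Answer: 001011 (11)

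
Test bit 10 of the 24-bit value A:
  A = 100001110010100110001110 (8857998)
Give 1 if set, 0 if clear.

Bit 10 is the 11th from the right.
  100001110010100110001110
               ^
That bit is 0.

Answer: 0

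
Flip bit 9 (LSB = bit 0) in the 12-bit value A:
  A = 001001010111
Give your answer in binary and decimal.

Mask = 1 << 9 = 001000000000
Bit 9 of A is 1; XOR with the mask flips it to 0.
  001001010111
^ 001000000000
--------------
  000001010111

Answer: 000001010111 (87)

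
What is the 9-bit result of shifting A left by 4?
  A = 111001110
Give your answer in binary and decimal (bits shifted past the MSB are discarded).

Shift left by 4: drop the top 4 bit(s), append 4 zero(s) on the right.
  111001110  ->  discard [1110], keep [01110], append 0000
= 011100000

Answer: 011100000 (224)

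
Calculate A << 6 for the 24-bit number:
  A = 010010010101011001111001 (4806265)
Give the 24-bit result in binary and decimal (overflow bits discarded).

Shift left by 6: drop the top 6 bit(s), append 6 zero(s) on the right.
  010010010101011001111001  ->  discard [010010], keep [010101011001111001], append 000000
= 010101011001111001000000

Answer: 010101011001111001000000 (5611072)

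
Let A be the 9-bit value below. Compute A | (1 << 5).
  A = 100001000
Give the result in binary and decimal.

Mask = 1 << 5 = 000100000
Bit 5 of A is 0, so OR-ing with the mask flips it to 1.
  100001000
| 000100000
-----------
  100101000

Answer: 100101000 (296)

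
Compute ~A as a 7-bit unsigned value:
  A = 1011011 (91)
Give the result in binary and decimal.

Flip each bit (0->1, 1->0):
  1011011
  0100100

Answer: 0100100 (36)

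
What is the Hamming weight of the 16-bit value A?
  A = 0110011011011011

0110011011011011
1-bits at positions (from bit 0 = LSB): 0, 1, 3, 4, 6, 7, 9, 10, 13, 14
Count = 10

Answer: 10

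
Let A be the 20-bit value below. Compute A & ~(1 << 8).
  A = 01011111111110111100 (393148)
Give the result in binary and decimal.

Mask = ~(1 << 8) = 11111111111011111111
Bit 8 of A is 1, so AND-ing with the mask clears it to 0.
  01011111111110111100
& 11111111111011111111
----------------------
  01011111111010111100

Answer: 01011111111010111100 (392892)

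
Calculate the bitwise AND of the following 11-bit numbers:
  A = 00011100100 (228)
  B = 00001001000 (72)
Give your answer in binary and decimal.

Apply & to each column (1 only where both bits are 1):
  00011100100
& 00001001000
-------------
  00001000000

Answer: 00001000000 (64)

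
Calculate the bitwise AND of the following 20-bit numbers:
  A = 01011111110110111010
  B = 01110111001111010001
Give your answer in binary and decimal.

Apply & to each column (1 only where both bits are 1):
  01011111110110111010
& 01110111001111010001
----------------------
  01010111000110010000

Answer: 01010111000110010000 (356752)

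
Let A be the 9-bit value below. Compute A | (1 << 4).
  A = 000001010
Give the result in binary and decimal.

Mask = 1 << 4 = 000010000
Bit 4 of A is 0, so OR-ing with the mask flips it to 1.
  000001010
| 000010000
-----------
  000011010

Answer: 000011010 (26)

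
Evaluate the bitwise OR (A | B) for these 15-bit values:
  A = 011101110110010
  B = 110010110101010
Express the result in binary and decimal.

Apply | to each column (1 where either bit is 1):
  011101110110010
| 110010110101010
-----------------
  111111110111010

Answer: 111111110111010 (32698)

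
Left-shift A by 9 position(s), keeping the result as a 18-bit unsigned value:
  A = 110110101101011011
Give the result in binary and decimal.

Shift left by 9: drop the top 9 bit(s), append 9 zero(s) on the right.
  110110101101011011  ->  discard [110110101], keep [101011011], append 000000000
= 101011011000000000

Answer: 101011011000000000 (177664)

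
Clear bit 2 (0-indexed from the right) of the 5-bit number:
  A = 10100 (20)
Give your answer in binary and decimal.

Mask = ~(1 << 2) = 11011
Bit 2 of A is 1, so AND-ing with the mask clears it to 0.
  10100
& 11011
-------
  10000

Answer: 10000 (16)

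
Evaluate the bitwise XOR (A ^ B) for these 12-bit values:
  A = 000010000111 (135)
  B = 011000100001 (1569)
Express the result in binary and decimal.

Apply ^ to each column (1 where bits differ):
  000010000111
^ 011000100001
--------------
  011010100110

Answer: 011010100110 (1702)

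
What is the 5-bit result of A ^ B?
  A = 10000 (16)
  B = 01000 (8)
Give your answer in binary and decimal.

Apply ^ to each column (1 where bits differ):
  10000
^ 01000
-------
  11000

Answer: 11000 (24)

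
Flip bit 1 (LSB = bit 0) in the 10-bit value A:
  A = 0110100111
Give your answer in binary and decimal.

Mask = 1 << 1 = 0000000010
Bit 1 of A is 1; XOR with the mask flips it to 0.
  0110100111
^ 0000000010
------------
  0110100101

Answer: 0110100101 (421)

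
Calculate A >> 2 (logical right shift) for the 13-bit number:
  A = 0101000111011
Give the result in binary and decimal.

Logical shift right by 2: drop the bottom 2 bit(s), prepend 2 zero(s) on the left.
  0101000111011  ->  keep [01010001110], discard [11], prepend 00
= 0001010001110

Answer: 0001010001110 (654)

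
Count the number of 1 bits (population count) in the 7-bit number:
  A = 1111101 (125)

1111101
1-bits at positions (from bit 0 = LSB): 0, 2, 3, 4, 5, 6
Count = 6

Answer: 6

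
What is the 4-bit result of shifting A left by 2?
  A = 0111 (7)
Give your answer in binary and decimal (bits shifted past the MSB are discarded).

Shift left by 2: drop the top 2 bit(s), append 2 zero(s) on the right.
  0111  ->  discard [01], keep [11], append 00
= 1100

Answer: 1100 (12)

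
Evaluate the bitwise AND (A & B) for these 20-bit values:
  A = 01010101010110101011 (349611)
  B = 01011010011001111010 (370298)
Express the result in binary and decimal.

Apply & to each column (1 only where both bits are 1):
  01010101010110101011
& 01011010011001111010
----------------------
  01010000010000101010

Answer: 01010000010000101010 (328746)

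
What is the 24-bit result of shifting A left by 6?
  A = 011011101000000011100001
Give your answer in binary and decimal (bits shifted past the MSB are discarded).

Shift left by 6: drop the top 6 bit(s), append 6 zero(s) on the right.
  011011101000000011100001  ->  discard [011011], keep [101000000011100001], append 000000
= 101000000011100001000000

Answer: 101000000011100001000000 (10500160)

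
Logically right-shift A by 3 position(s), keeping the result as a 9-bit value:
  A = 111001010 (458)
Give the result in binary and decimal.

Logical shift right by 3: drop the bottom 3 bit(s), prepend 3 zero(s) on the left.
  111001010  ->  keep [111001], discard [010], prepend 000
= 000111001

Answer: 000111001 (57)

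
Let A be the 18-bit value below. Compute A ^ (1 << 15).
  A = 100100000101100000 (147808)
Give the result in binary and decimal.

Mask = 1 << 15 = 001000000000000000
Bit 15 of A is 0; XOR with the mask flips it to 1.
  100100000101100000
^ 001000000000000000
--------------------
  101100000101100000

Answer: 101100000101100000 (180576)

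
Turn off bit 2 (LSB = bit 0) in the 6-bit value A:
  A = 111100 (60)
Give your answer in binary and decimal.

Mask = ~(1 << 2) = 111011
Bit 2 of A is 1, so AND-ing with the mask clears it to 0.
  111100
& 111011
--------
  111000

Answer: 111000 (56)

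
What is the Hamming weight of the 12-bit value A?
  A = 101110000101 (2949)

101110000101
1-bits at positions (from bit 0 = LSB): 0, 2, 7, 8, 9, 11
Count = 6

Answer: 6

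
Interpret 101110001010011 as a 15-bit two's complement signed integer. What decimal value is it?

MSB is 1, so the value is negative. Find the magnitude:
1. Invert bits:  010001110101100
2. Add 1:        010001110101101  = 9133
3. Apply sign:   -9133

Answer: -9133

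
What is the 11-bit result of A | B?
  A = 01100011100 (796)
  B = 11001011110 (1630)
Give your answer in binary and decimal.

Apply | to each column (1 where either bit is 1):
  01100011100
| 11001011110
-------------
  11101011110

Answer: 11101011110 (1886)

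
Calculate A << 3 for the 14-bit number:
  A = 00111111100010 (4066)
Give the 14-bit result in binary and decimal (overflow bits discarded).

Shift left by 3: drop the top 3 bit(s), append 3 zero(s) on the right.
  00111111100010  ->  discard [001], keep [11111100010], append 000
= 11111100010000

Answer: 11111100010000 (16144)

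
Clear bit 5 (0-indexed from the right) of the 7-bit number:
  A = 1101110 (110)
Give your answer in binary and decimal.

Mask = ~(1 << 5) = 1011111
Bit 5 of A is 1, so AND-ing with the mask clears it to 0.
  1101110
& 1011111
---------
  1001110

Answer: 1001110 (78)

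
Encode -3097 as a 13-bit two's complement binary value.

1. Binary of +3097:  0110000011001
2. Invert bits:     1001111100110
3. Add 1:           1001111100111

Answer: 1001111100111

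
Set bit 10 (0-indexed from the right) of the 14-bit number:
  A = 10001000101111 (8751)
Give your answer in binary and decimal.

Mask = 1 << 10 = 00010000000000
Bit 10 of A is 0, so OR-ing with the mask flips it to 1.
  10001000101111
| 00010000000000
----------------
  10011000101111

Answer: 10011000101111 (9775)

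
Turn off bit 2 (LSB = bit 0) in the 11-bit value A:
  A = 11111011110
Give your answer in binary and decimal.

Mask = ~(1 << 2) = 11111111011
Bit 2 of A is 1, so AND-ing with the mask clears it to 0.
  11111011110
& 11111111011
-------------
  11111011010

Answer: 11111011010 (2010)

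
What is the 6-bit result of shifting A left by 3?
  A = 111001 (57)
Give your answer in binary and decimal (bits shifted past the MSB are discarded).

Shift left by 3: drop the top 3 bit(s), append 3 zero(s) on the right.
  111001  ->  discard [111], keep [001], append 000
= 001000

Answer: 001000 (8)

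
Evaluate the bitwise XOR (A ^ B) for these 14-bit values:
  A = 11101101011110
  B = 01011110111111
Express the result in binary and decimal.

Apply ^ to each column (1 where bits differ):
  11101101011110
^ 01011110111111
----------------
  10110011100001

Answer: 10110011100001 (11489)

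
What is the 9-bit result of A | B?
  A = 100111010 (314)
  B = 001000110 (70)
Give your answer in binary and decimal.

Apply | to each column (1 where either bit is 1):
  100111010
| 001000110
-----------
  101111110

Answer: 101111110 (382)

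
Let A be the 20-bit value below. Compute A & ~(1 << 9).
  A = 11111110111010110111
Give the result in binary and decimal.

Mask = ~(1 << 9) = 11111111110111111111
Bit 9 of A is 1, so AND-ing with the mask clears it to 0.
  11111110111010110111
& 11111111110111111111
----------------------
  11111110110010110111

Answer: 11111110110010110111 (1043639)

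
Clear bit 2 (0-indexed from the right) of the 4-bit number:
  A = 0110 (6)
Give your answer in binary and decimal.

Mask = ~(1 << 2) = 1011
Bit 2 of A is 1, so AND-ing with the mask clears it to 0.
  0110
& 1011
------
  0010

Answer: 0010 (2)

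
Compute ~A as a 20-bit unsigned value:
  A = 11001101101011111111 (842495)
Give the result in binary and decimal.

Flip each bit (0->1, 1->0):
  11001101101011111111
  00110010010100000000

Answer: 00110010010100000000 (206080)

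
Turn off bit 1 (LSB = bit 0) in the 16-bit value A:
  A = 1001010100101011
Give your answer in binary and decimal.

Mask = ~(1 << 1) = 1111111111111101
Bit 1 of A is 1, so AND-ing with the mask clears it to 0.
  1001010100101011
& 1111111111111101
------------------
  1001010100101001

Answer: 1001010100101001 (38185)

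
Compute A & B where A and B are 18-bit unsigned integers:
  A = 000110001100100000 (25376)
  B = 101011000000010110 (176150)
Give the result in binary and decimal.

Apply & to each column (1 only where both bits are 1):
  000110001100100000
& 101011000000010110
--------------------
  000010000000000000

Answer: 000010000000000000 (8192)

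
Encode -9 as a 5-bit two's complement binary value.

1. Binary of +9:  01001
2. Invert bits:     10110
3. Add 1:           10111

Answer: 10111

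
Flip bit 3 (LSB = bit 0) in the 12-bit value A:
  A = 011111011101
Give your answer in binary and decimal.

Mask = 1 << 3 = 000000001000
Bit 3 of A is 1; XOR with the mask flips it to 0.
  011111011101
^ 000000001000
--------------
  011111010101

Answer: 011111010101 (2005)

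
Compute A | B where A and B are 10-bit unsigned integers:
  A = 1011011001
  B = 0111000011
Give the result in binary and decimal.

Apply | to each column (1 where either bit is 1):
  1011011001
| 0111000011
------------
  1111011011

Answer: 1111011011 (987)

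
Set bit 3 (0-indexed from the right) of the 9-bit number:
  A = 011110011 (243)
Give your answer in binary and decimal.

Mask = 1 << 3 = 000001000
Bit 3 of A is 0, so OR-ing with the mask flips it to 1.
  011110011
| 000001000
-----------
  011111011

Answer: 011111011 (251)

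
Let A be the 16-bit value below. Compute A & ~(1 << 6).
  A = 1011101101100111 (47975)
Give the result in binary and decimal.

Mask = ~(1 << 6) = 1111111110111111
Bit 6 of A is 1, so AND-ing with the mask clears it to 0.
  1011101101100111
& 1111111110111111
------------------
  1011101100100111

Answer: 1011101100100111 (47911)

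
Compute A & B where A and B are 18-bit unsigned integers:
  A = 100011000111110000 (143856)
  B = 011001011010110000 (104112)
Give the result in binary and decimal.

Apply & to each column (1 only where both bits are 1):
  100011000111110000
& 011001011010110000
--------------------
  000001000010110000

Answer: 000001000010110000 (4272)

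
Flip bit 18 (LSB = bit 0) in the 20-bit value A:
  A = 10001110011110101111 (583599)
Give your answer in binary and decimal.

Mask = 1 << 18 = 01000000000000000000
Bit 18 of A is 0; XOR with the mask flips it to 1.
  10001110011110101111
^ 01000000000000000000
----------------------
  11001110011110101111

Answer: 11001110011110101111 (845743)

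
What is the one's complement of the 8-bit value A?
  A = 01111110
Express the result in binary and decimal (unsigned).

Flip each bit (0->1, 1->0):
  01111110
  10000001

Answer: 10000001 (129)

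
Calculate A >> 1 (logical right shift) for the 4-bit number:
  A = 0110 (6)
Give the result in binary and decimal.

Logical shift right by 1: drop the bottom 1 bit(s), prepend 1 zero(s) on the left.
  0110  ->  keep [011], discard [0], prepend 0
= 0011

Answer: 0011 (3)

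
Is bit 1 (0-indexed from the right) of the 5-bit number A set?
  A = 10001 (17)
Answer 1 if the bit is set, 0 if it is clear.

Bit 1 is the 2nd from the right.
  10001
     ^
That bit is 0.

Answer: 0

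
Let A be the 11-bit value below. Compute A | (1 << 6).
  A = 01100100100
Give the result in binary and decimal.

Mask = 1 << 6 = 00001000000
Bit 6 of A is 0, so OR-ing with the mask flips it to 1.
  01100100100
| 00001000000
-------------
  01101100100

Answer: 01101100100 (868)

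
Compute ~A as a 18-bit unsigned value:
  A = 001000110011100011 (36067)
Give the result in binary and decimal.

Flip each bit (0->1, 1->0):
  001000110011100011
  110111001100011100

Answer: 110111001100011100 (226076)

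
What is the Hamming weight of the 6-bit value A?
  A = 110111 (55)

110111
1-bits at positions (from bit 0 = LSB): 0, 1, 2, 4, 5
Count = 5

Answer: 5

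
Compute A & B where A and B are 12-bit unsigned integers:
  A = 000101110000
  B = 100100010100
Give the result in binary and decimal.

Apply & to each column (1 only where both bits are 1):
  000101110000
& 100100010100
--------------
  000100010000

Answer: 000100010000 (272)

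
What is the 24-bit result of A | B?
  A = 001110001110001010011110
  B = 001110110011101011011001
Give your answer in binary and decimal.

Apply | to each column (1 where either bit is 1):
  001110001110001010011110
| 001110110011101011011001
--------------------------
  001110111111101011011111

Answer: 001110111111101011011111 (3930847)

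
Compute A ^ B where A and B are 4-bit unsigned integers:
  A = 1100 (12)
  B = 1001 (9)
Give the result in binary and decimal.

Apply ^ to each column (1 where bits differ):
  1100
^ 1001
------
  0101

Answer: 0101 (5)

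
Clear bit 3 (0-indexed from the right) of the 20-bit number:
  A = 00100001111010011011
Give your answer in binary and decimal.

Mask = ~(1 << 3) = 11111111111111110111
Bit 3 of A is 1, so AND-ing with the mask clears it to 0.
  00100001111010011011
& 11111111111111110111
----------------------
  00100001111010010011

Answer: 00100001111010010011 (138899)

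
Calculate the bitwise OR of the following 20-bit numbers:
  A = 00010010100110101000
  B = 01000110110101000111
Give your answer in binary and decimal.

Apply | to each column (1 where either bit is 1):
  00010010100110101000
| 01000110110101000111
----------------------
  01010110110111101111

Answer: 01010110110111101111 (355823)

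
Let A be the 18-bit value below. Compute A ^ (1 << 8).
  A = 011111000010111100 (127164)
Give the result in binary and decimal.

Mask = 1 << 8 = 000000000100000000
Bit 8 of A is 0; XOR with the mask flips it to 1.
  011111000010111100
^ 000000000100000000
--------------------
  011111000110111100

Answer: 011111000110111100 (127420)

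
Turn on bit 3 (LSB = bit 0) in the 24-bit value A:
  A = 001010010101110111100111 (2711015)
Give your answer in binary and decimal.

Mask = 1 << 3 = 000000000000000000001000
Bit 3 of A is 0, so OR-ing with the mask flips it to 1.
  001010010101110111100111
| 000000000000000000001000
--------------------------
  001010010101110111101111

Answer: 001010010101110111101111 (2711023)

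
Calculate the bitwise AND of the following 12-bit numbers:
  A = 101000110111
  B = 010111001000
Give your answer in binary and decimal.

Apply & to each column (1 only where both bits are 1):
  101000110111
& 010111001000
--------------
  000000000000

Answer: 000000000000 (0)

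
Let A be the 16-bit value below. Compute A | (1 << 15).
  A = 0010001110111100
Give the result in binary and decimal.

Mask = 1 << 15 = 1000000000000000
Bit 15 of A is 0, so OR-ing with the mask flips it to 1.
  0010001110111100
| 1000000000000000
------------------
  1010001110111100

Answer: 1010001110111100 (41916)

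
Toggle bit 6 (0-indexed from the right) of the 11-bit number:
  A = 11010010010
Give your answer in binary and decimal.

Mask = 1 << 6 = 00001000000
Bit 6 of A is 0; XOR with the mask flips it to 1.
  11010010010
^ 00001000000
-------------
  11011010010

Answer: 11011010010 (1746)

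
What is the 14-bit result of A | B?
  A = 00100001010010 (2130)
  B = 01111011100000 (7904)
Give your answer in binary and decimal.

Apply | to each column (1 where either bit is 1):
  00100001010010
| 01111011100000
----------------
  01111011110010

Answer: 01111011110010 (7922)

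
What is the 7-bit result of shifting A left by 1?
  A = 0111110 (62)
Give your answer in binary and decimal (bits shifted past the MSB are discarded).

Shift left by 1: drop the top 1 bit(s), append 1 zero(s) on the right.
  0111110  ->  discard [0], keep [111110], append 0
= 1111100

Answer: 1111100 (124)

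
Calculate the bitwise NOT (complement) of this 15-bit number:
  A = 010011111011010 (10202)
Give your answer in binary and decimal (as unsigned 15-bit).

Flip each bit (0->1, 1->0):
  010011111011010
  101100000100101

Answer: 101100000100101 (22565)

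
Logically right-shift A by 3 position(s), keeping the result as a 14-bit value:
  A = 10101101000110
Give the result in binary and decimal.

Logical shift right by 3: drop the bottom 3 bit(s), prepend 3 zero(s) on the left.
  10101101000110  ->  keep [10101101000], discard [110], prepend 000
= 00010101101000

Answer: 00010101101000 (1384)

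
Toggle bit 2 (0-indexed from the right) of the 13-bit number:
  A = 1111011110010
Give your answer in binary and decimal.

Mask = 1 << 2 = 0000000000100
Bit 2 of A is 0; XOR with the mask flips it to 1.
  1111011110010
^ 0000000000100
---------------
  1111011110110

Answer: 1111011110110 (7926)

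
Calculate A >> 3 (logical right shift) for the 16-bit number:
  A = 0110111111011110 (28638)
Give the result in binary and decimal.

Logical shift right by 3: drop the bottom 3 bit(s), prepend 3 zero(s) on the left.
  0110111111011110  ->  keep [0110111111011], discard [110], prepend 000
= 0000110111111011

Answer: 0000110111111011 (3579)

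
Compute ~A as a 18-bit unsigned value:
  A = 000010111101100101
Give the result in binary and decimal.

Flip each bit (0->1, 1->0):
  000010111101100101
  111101000010011010

Answer: 111101000010011010 (250010)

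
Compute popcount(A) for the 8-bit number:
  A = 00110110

00110110
1-bits at positions (from bit 0 = LSB): 1, 2, 4, 5
Count = 4

Answer: 4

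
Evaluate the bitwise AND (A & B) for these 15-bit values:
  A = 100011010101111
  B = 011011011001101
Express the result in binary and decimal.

Apply & to each column (1 only where both bits are 1):
  100011010101111
& 011011011001101
-----------------
  000011010001101

Answer: 000011010001101 (1677)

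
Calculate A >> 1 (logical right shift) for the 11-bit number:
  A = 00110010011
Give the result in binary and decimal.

Logical shift right by 1: drop the bottom 1 bit(s), prepend 1 zero(s) on the left.
  00110010011  ->  keep [0011001001], discard [1], prepend 0
= 00011001001

Answer: 00011001001 (201)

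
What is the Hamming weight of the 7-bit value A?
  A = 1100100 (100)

1100100
1-bits at positions (from bit 0 = LSB): 2, 5, 6
Count = 3

Answer: 3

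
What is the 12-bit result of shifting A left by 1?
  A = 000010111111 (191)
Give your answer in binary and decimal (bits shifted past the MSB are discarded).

Shift left by 1: drop the top 1 bit(s), append 1 zero(s) on the right.
  000010111111  ->  discard [0], keep [00010111111], append 0
= 000101111110

Answer: 000101111110 (382)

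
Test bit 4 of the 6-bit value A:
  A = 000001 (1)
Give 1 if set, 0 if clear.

Bit 4 is the 5th from the right.
  000001
   ^
That bit is 0.

Answer: 0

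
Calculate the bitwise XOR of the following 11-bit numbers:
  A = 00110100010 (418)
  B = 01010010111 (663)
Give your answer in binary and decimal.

Apply ^ to each column (1 where bits differ):
  00110100010
^ 01010010111
-------------
  01100110101

Answer: 01100110101 (821)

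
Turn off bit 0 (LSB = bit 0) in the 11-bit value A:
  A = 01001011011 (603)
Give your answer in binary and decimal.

Mask = ~(1 << 0) = 11111111110
Bit 0 of A is 1, so AND-ing with the mask clears it to 0.
  01001011011
& 11111111110
-------------
  01001011010

Answer: 01001011010 (602)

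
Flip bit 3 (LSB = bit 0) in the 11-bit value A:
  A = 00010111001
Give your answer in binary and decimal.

Mask = 1 << 3 = 00000001000
Bit 3 of A is 1; XOR with the mask flips it to 0.
  00010111001
^ 00000001000
-------------
  00010110001

Answer: 00010110001 (177)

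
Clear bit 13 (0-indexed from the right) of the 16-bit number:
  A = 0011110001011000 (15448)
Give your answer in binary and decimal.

Mask = ~(1 << 13) = 1101111111111111
Bit 13 of A is 1, so AND-ing with the mask clears it to 0.
  0011110001011000
& 1101111111111111
------------------
  0001110001011000

Answer: 0001110001011000 (7256)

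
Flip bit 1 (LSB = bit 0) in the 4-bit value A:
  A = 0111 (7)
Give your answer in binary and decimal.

Mask = 1 << 1 = 0010
Bit 1 of A is 1; XOR with the mask flips it to 0.
  0111
^ 0010
------
  0101

Answer: 0101 (5)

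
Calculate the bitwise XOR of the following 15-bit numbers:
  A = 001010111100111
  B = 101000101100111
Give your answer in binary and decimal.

Apply ^ to each column (1 where bits differ):
  001010111100111
^ 101000101100111
-----------------
  100010010000000

Answer: 100010010000000 (17536)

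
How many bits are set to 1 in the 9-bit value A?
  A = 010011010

010011010
1-bits at positions (from bit 0 = LSB): 1, 3, 4, 7
Count = 4

Answer: 4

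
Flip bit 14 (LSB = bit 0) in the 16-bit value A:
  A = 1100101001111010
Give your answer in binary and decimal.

Mask = 1 << 14 = 0100000000000000
Bit 14 of A is 1; XOR with the mask flips it to 0.
  1100101001111010
^ 0100000000000000
------------------
  1000101001111010

Answer: 1000101001111010 (35450)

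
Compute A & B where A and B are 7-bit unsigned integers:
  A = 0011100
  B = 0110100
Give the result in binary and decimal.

Apply & to each column (1 only where both bits are 1):
  0011100
& 0110100
---------
  0010100

Answer: 0010100 (20)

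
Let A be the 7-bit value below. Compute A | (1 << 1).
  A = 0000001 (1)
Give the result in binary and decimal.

Mask = 1 << 1 = 0000010
Bit 1 of A is 0, so OR-ing with the mask flips it to 1.
  0000001
| 0000010
---------
  0000011

Answer: 0000011 (3)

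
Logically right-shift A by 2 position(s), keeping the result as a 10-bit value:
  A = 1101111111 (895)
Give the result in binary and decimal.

Logical shift right by 2: drop the bottom 2 bit(s), prepend 2 zero(s) on the left.
  1101111111  ->  keep [11011111], discard [11], prepend 00
= 0011011111

Answer: 0011011111 (223)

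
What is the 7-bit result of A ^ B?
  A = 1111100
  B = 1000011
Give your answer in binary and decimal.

Apply ^ to each column (1 where bits differ):
  1111100
^ 1000011
---------
  0111111

Answer: 0111111 (63)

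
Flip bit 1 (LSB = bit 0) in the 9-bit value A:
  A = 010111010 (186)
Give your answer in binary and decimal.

Mask = 1 << 1 = 000000010
Bit 1 of A is 1; XOR with the mask flips it to 0.
  010111010
^ 000000010
-----------
  010111000

Answer: 010111000 (184)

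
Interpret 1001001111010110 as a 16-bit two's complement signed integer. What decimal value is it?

MSB is 1, so the value is negative. Find the magnitude:
1. Invert bits:  0110110000101001
2. Add 1:        0110110000101010  = 27690
3. Apply sign:   -27690

Answer: -27690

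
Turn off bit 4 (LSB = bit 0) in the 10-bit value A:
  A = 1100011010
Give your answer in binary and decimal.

Mask = ~(1 << 4) = 1111101111
Bit 4 of A is 1, so AND-ing with the mask clears it to 0.
  1100011010
& 1111101111
------------
  1100001010

Answer: 1100001010 (778)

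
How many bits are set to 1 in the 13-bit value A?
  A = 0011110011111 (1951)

0011110011111
1-bits at positions (from bit 0 = LSB): 0, 1, 2, 3, 4, 7, 8, 9, 10
Count = 9

Answer: 9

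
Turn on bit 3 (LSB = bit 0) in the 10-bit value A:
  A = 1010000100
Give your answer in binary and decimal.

Mask = 1 << 3 = 0000001000
Bit 3 of A is 0, so OR-ing with the mask flips it to 1.
  1010000100
| 0000001000
------------
  1010001100

Answer: 1010001100 (652)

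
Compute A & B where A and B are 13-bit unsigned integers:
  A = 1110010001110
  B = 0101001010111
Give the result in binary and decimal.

Apply & to each column (1 only where both bits are 1):
  1110010001110
& 0101001010111
---------------
  0100000000110

Answer: 0100000000110 (2054)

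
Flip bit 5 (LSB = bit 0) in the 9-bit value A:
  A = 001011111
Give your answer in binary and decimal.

Mask = 1 << 5 = 000100000
Bit 5 of A is 0; XOR with the mask flips it to 1.
  001011111
^ 000100000
-----------
  001111111

Answer: 001111111 (127)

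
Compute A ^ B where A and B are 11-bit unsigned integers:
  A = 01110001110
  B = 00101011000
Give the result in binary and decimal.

Apply ^ to each column (1 where bits differ):
  01110001110
^ 00101011000
-------------
  01011010110

Answer: 01011010110 (726)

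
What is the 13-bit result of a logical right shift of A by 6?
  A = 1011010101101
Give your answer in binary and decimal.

Logical shift right by 6: drop the bottom 6 bit(s), prepend 6 zero(s) on the left.
  1011010101101  ->  keep [1011010], discard [101101], prepend 000000
= 0000001011010

Answer: 0000001011010 (90)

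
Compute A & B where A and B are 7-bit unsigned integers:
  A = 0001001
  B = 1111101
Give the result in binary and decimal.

Apply & to each column (1 only where both bits are 1):
  0001001
& 1111101
---------
  0001001

Answer: 0001001 (9)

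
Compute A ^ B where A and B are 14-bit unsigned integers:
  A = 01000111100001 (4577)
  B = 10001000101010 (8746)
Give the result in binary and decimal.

Apply ^ to each column (1 where bits differ):
  01000111100001
^ 10001000101010
----------------
  11001111001011

Answer: 11001111001011 (13259)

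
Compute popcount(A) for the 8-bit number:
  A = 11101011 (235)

11101011
1-bits at positions (from bit 0 = LSB): 0, 1, 3, 5, 6, 7
Count = 6

Answer: 6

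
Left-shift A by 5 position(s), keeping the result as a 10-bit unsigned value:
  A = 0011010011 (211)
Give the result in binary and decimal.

Shift left by 5: drop the top 5 bit(s), append 5 zero(s) on the right.
  0011010011  ->  discard [00110], keep [10011], append 00000
= 1001100000

Answer: 1001100000 (608)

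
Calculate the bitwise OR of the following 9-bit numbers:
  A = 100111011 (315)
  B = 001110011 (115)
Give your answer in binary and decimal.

Apply | to each column (1 where either bit is 1):
  100111011
| 001110011
-----------
  101111011

Answer: 101111011 (379)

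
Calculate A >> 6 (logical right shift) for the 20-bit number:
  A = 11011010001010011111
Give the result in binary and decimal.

Logical shift right by 6: drop the bottom 6 bit(s), prepend 6 zero(s) on the left.
  11011010001010011111  ->  keep [11011010001010], discard [011111], prepend 000000
= 00000011011010001010

Answer: 00000011011010001010 (13962)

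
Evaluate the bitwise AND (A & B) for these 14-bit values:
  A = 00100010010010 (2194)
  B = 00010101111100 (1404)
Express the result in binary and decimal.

Apply & to each column (1 only where both bits are 1):
  00100010010010
& 00010101111100
----------------
  00000000010000

Answer: 00000000010000 (16)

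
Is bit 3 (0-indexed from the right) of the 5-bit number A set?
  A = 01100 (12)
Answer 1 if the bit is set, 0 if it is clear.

Bit 3 is the 4th from the right.
  01100
   ^
That bit is 1.

Answer: 1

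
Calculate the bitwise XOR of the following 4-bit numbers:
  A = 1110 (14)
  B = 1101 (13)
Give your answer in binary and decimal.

Apply ^ to each column (1 where bits differ):
  1110
^ 1101
------
  0011

Answer: 0011 (3)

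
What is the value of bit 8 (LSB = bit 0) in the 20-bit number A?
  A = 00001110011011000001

Bit 8 is the 9th from the right.
  00001110011011000001
             ^
That bit is 0.

Answer: 0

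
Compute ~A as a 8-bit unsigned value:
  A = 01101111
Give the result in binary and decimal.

Flip each bit (0->1, 1->0):
  01101111
  10010000

Answer: 10010000 (144)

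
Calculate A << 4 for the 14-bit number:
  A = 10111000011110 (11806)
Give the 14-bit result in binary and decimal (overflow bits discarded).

Shift left by 4: drop the top 4 bit(s), append 4 zero(s) on the right.
  10111000011110  ->  discard [1011], keep [1000011110], append 0000
= 10000111100000

Answer: 10000111100000 (8672)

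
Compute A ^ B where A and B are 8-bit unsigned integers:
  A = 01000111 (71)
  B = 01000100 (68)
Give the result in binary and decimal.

Apply ^ to each column (1 where bits differ):
  01000111
^ 01000100
----------
  00000011

Answer: 00000011 (3)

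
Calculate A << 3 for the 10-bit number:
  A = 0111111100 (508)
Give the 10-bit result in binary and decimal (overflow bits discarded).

Shift left by 3: drop the top 3 bit(s), append 3 zero(s) on the right.
  0111111100  ->  discard [011], keep [1111100], append 000
= 1111100000

Answer: 1111100000 (992)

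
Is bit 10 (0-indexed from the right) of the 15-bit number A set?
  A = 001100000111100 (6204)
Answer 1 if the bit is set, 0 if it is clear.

Bit 10 is the 11th from the right.
  001100000111100
      ^
That bit is 0.

Answer: 0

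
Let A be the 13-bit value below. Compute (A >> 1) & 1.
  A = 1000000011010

Bit 1 is the 2nd from the right.
  1000000011010
             ^
That bit is 1.

Answer: 1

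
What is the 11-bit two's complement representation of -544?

1. Binary of +544:  01000100000
2. Invert bits:     10111011111
3. Add 1:           10111100000

Answer: 10111100000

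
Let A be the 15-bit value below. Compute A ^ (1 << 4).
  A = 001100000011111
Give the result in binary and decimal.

Mask = 1 << 4 = 000000000010000
Bit 4 of A is 1; XOR with the mask flips it to 0.
  001100000011111
^ 000000000010000
-----------------
  001100000001111

Answer: 001100000001111 (6159)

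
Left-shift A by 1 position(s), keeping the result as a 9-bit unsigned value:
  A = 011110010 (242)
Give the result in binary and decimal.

Shift left by 1: drop the top 1 bit(s), append 1 zero(s) on the right.
  011110010  ->  discard [0], keep [11110010], append 0
= 111100100

Answer: 111100100 (484)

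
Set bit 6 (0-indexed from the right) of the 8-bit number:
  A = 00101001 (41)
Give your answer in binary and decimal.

Mask = 1 << 6 = 01000000
Bit 6 of A is 0, so OR-ing with the mask flips it to 1.
  00101001
| 01000000
----------
  01101001

Answer: 01101001 (105)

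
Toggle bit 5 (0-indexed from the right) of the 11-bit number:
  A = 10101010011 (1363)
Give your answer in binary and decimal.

Mask = 1 << 5 = 00000100000
Bit 5 of A is 0; XOR with the mask flips it to 1.
  10101010011
^ 00000100000
-------------
  10101110011

Answer: 10101110011 (1395)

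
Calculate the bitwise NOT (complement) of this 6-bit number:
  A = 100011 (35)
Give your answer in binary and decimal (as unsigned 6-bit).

Flip each bit (0->1, 1->0):
  100011
  011100

Answer: 011100 (28)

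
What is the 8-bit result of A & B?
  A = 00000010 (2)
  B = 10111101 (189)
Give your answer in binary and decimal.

Apply & to each column (1 only where both bits are 1):
  00000010
& 10111101
----------
  00000000

Answer: 00000000 (0)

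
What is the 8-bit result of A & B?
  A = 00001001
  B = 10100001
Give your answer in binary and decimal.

Apply & to each column (1 only where both bits are 1):
  00001001
& 10100001
----------
  00000001

Answer: 00000001 (1)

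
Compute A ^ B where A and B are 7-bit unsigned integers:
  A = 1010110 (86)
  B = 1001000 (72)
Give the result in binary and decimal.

Apply ^ to each column (1 where bits differ):
  1010110
^ 1001000
---------
  0011110

Answer: 0011110 (30)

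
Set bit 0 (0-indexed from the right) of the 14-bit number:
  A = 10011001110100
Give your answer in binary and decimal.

Mask = 1 << 0 = 00000000000001
Bit 0 of A is 0, so OR-ing with the mask flips it to 1.
  10011001110100
| 00000000000001
----------------
  10011001110101

Answer: 10011001110101 (9845)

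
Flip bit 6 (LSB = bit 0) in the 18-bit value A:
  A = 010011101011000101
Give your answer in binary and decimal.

Mask = 1 << 6 = 000000000001000000
Bit 6 of A is 1; XOR with the mask flips it to 0.
  010011101011000101
^ 000000000001000000
--------------------
  010011101010000101

Answer: 010011101010000101 (80517)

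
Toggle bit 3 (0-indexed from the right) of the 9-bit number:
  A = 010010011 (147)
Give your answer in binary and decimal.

Mask = 1 << 3 = 000001000
Bit 3 of A is 0; XOR with the mask flips it to 1.
  010010011
^ 000001000
-----------
  010011011

Answer: 010011011 (155)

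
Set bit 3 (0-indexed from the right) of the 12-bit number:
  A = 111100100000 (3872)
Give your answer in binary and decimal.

Mask = 1 << 3 = 000000001000
Bit 3 of A is 0, so OR-ing with the mask flips it to 1.
  111100100000
| 000000001000
--------------
  111100101000

Answer: 111100101000 (3880)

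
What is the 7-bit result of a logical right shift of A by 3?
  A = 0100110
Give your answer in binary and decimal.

Logical shift right by 3: drop the bottom 3 bit(s), prepend 3 zero(s) on the left.
  0100110  ->  keep [0100], discard [110], prepend 000
= 0000100

Answer: 0000100 (4)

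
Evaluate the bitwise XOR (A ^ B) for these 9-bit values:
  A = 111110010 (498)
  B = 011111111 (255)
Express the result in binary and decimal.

Apply ^ to each column (1 where bits differ):
  111110010
^ 011111111
-----------
  100001101

Answer: 100001101 (269)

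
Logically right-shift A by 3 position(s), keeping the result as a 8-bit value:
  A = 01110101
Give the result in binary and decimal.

Logical shift right by 3: drop the bottom 3 bit(s), prepend 3 zero(s) on the left.
  01110101  ->  keep [01110], discard [101], prepend 000
= 00001110

Answer: 00001110 (14)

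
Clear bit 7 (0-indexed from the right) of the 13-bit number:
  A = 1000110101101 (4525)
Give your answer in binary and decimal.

Mask = ~(1 << 7) = 1111101111111
Bit 7 of A is 1, so AND-ing with the mask clears it to 0.
  1000110101101
& 1111101111111
---------------
  1000100101101

Answer: 1000100101101 (4397)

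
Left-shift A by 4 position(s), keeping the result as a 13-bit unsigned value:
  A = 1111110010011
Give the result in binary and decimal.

Shift left by 4: drop the top 4 bit(s), append 4 zero(s) on the right.
  1111110010011  ->  discard [1111], keep [110010011], append 0000
= 1100100110000

Answer: 1100100110000 (6448)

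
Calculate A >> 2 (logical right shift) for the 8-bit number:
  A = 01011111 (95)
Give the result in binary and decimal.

Logical shift right by 2: drop the bottom 2 bit(s), prepend 2 zero(s) on the left.
  01011111  ->  keep [010111], discard [11], prepend 00
= 00010111

Answer: 00010111 (23)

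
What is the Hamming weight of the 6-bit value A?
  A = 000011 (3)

000011
1-bits at positions (from bit 0 = LSB): 0, 1
Count = 2

Answer: 2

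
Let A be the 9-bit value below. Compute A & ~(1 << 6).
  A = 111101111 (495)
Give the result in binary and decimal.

Mask = ~(1 << 6) = 110111111
Bit 6 of A is 1, so AND-ing with the mask clears it to 0.
  111101111
& 110111111
-----------
  110101111

Answer: 110101111 (431)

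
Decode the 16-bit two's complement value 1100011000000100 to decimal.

MSB is 1, so the value is negative. Find the magnitude:
1. Invert bits:  0011100111111011
2. Add 1:        0011100111111100  = 14844
3. Apply sign:   -14844

Answer: -14844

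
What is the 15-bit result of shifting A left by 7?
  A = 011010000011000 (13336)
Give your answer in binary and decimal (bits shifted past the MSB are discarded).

Shift left by 7: drop the top 7 bit(s), append 7 zero(s) on the right.
  011010000011000  ->  discard [0110100], keep [00011000], append 0000000
= 000110000000000

Answer: 000110000000000 (3072)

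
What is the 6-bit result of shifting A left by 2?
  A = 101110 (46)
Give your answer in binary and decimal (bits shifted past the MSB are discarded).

Shift left by 2: drop the top 2 bit(s), append 2 zero(s) on the right.
  101110  ->  discard [10], keep [1110], append 00
= 111000

Answer: 111000 (56)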